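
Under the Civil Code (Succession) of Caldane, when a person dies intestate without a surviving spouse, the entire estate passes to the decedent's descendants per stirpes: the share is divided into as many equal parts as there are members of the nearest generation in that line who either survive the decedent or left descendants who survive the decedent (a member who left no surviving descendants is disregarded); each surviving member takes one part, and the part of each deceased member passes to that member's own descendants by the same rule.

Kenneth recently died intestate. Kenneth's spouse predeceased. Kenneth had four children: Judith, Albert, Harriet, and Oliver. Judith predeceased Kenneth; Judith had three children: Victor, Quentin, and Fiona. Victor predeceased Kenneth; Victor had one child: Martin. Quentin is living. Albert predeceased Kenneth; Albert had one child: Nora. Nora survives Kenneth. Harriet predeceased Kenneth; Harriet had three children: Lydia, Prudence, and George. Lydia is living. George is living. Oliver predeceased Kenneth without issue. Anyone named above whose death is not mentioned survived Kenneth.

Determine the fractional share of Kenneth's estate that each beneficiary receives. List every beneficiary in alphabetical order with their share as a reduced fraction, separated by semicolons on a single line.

There is no surviving spouse, so the entire estate passes to Kenneth's descendants per stirpes.
Oliver left no surviving issue, so that branch lapses and is disregarded.
The estate is divided into 3 equal shares of 1/3 among Judith, Albert, Harriet.
Judith predeceased; the 1/3 allotted to Judith's branch passes to Judith's issue by representation.
The 1/3 is divided into 3 equal shares of 1/9 among Victor, Quentin, Fiona.
Victor predeceased; the 1/9 allotted to Victor's branch passes to Victor's issue by representation.
Martin is the sole taker at this level and receives the full 1/9.
Quentin is living and takes 1/9.
Fiona is living and takes 1/9.
Albert predeceased; the 1/3 allotted to Albert's branch passes to Albert's issue by representation.
Nora is the sole taker at this level and receives the full 1/3.
Harriet predeceased; the 1/3 allotted to Harriet's branch passes to Harriet's issue by representation.
The 1/3 is divided into 3 equal shares of 1/9 among Lydia, Prudence, George.
Lydia is living and takes 1/9.
Prudence is living and takes 1/9.
George is living and takes 1/9.

Fiona 1/9; George 1/9; Lydia 1/9; Martin 1/9; Nora 1/3; Prudence 1/9; Quentin 1/9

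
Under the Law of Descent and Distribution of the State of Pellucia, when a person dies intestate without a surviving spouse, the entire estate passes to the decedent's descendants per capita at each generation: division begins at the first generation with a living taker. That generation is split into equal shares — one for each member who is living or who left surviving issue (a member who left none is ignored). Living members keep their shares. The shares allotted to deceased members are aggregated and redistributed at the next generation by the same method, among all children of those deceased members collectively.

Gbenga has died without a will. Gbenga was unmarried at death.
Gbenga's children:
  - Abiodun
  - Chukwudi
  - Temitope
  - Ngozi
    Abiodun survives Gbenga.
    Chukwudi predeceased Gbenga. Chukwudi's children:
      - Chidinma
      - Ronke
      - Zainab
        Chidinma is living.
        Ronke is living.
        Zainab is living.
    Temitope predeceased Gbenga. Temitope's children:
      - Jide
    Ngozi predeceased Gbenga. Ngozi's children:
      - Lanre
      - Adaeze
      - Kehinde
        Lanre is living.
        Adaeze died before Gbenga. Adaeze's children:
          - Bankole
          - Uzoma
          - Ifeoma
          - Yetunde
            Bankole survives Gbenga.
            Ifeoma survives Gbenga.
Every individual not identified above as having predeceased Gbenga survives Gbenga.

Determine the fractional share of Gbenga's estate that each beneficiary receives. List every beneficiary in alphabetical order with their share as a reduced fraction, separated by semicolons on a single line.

There is no surviving spouse, so the entire estate passes to Gbenga's descendants per capita at each generation.
At generation 1 (Abiodun, Chukwudi, Temitope, Ngozi) there are 4 shares of (1)/4 = 1/4 each.
Living: Abiodun — each takes 1/4.
Deceased: Chukwudi, Temitope, and Ngozi. Their combined 3/4 is pooled and carried to generation 2.
At generation 2 (Chidinma, Ronke, Zainab, Jide, Lanre, Adaeze, Kehinde) there are 7 shares of (3/4)/7 = 3/28 each.
Living: Chidinma, Ronke, Zainab, Jide, Lanre, and Kehinde — each takes 3/28.
Deceased: Adaeze. That 3/28 share is carried to generation 3.
At generation 3 (Bankole, Uzoma, Ifeoma, Yetunde) there are 4 shares of (3/28)/4 = 3/112 each.
Living: Bankole, Uzoma, Ifeoma, and Yetunde — each takes 3/112.

Abiodun 1/4; Bankole 3/112; Chidinma 3/28; Ifeoma 3/112; Jide 3/28; Kehinde 3/28; Lanre 3/28; Ronke 3/28; Uzoma 3/112; Yetunde 3/112; Zainab 3/28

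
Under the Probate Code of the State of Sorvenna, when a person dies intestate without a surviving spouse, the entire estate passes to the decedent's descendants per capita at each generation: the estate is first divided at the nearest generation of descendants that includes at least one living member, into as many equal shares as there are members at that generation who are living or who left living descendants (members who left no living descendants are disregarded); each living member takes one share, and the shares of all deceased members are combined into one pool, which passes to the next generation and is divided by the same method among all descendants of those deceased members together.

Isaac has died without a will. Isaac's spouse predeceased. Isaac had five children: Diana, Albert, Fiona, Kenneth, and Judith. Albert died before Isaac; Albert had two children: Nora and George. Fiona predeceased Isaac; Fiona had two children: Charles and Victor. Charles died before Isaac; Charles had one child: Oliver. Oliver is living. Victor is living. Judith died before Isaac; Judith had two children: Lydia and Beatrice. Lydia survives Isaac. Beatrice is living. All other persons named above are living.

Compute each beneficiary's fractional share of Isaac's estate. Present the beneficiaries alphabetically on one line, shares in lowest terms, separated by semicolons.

Beatrice 1/10; Diana 1/5; George 1/10; Kenneth 1/5; Lydia 1/10; Nora 1/10; Oliver 1/10; Victor 1/10

There is no surviving spouse, so the entire estate passes to Isaac's descendants per capita at each generation.
At generation 1 (Diana, Albert, Fiona, Kenneth, Judith) there are 5 shares of (1)/5 = 1/5 each.
Living: Diana and Kenneth — each takes 1/5.
Deceased: Albert, Fiona, and Judith. Their combined 3/5 is pooled and carried to generation 2.
At generation 2 (Nora, George, Charles, Victor, Lydia, Beatrice) there are 6 shares of (3/5)/6 = 1/10 each.
Living: Nora, George, Victor, Lydia, and Beatrice — each takes 1/10.
Deceased: Charles. That 1/10 share is carried to generation 3.
At generation 3 (Oliver) there are 1 shares of (1/10)/1 = 1/10 each.
Living: Oliver — each takes 1/10.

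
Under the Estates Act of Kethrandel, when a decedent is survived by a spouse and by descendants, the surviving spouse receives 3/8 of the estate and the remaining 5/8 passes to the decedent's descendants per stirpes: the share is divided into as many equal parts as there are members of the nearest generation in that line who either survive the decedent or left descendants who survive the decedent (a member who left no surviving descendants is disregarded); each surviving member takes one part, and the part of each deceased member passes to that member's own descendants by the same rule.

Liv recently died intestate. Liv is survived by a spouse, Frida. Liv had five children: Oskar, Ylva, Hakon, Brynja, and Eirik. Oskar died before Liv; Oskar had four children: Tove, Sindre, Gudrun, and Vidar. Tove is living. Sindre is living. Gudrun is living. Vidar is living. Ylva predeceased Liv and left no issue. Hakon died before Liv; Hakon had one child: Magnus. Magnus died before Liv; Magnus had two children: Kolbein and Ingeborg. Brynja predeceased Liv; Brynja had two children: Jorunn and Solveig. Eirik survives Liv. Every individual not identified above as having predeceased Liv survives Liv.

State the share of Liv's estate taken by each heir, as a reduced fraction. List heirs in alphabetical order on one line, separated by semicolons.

Frida, as surviving spouse, takes 3/8.
The remaining 5/8 passes to Liv's descendants per stirpes.
Ylva left no surviving issue, so that branch lapses and is disregarded.
The 5/8 is divided into 4 equal shares of 5/32 among Oskar, Hakon, Brynja, Eirik.
Oskar predeceased; the 5/32 allotted to Oskar's branch passes to Oskar's issue by representation.
The 5/32 is divided into 4 equal shares of 5/128 among Tove, Sindre, Gudrun, Vidar.
Tove is living and takes 5/128.
Sindre is living and takes 5/128.
Gudrun is living and takes 5/128.
Vidar is living and takes 5/128.
Hakon predeceased; the 5/32 allotted to Hakon's branch passes to Hakon's issue by representation.
Magnus's line is the sole branch at this level, so the full 5/32 passes to Magnus's issue by representation.
The 5/32 is divided into 2 equal shares of 5/64 among Kolbein, Ingeborg.
Kolbein is living and takes 5/64.
Ingeborg is living and takes 5/64.
Brynja predeceased; the 5/32 allotted to Brynja's branch passes to Brynja's issue by representation.
The 5/32 is divided into 2 equal shares of 5/64 among Jorunn, Solveig.
Jorunn is living and takes 5/64.
Solveig is living and takes 5/64.
Eirik is living and takes 5/32.

Eirik 5/32; Frida 3/8; Gudrun 5/128; Ingeborg 5/64; Jorunn 5/64; Kolbein 5/64; Sindre 5/128; Solveig 5/64; Tove 5/128; Vidar 5/128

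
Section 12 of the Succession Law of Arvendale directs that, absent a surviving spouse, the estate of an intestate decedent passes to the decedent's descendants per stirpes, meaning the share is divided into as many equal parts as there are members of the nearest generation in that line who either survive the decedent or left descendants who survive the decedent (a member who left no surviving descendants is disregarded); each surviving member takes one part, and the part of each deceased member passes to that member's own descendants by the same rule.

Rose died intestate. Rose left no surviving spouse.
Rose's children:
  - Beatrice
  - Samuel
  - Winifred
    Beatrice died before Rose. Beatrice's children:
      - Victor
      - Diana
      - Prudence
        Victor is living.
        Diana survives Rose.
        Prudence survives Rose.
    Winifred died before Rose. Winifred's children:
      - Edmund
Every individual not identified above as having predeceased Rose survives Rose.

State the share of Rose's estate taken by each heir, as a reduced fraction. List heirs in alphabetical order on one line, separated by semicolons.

Diana 1/9; Edmund 1/3; Prudence 1/9; Samuel 1/3; Victor 1/9

There is no surviving spouse, so the entire estate passes to Rose's descendants per stirpes.
The estate is divided into 3 equal shares of 1/3 among Beatrice, Samuel, Winifred.
Beatrice predeceased; the 1/3 allotted to Beatrice's branch passes to Beatrice's issue by representation.
The 1/3 is divided into 3 equal shares of 1/9 among Victor, Diana, Prudence.
Victor is living and takes 1/9.
Diana is living and takes 1/9.
Prudence is living and takes 1/9.
Samuel is living and takes 1/3.
Winifred predeceased; the 1/3 allotted to Winifred's branch passes to Winifred's issue by representation.
Edmund is the sole taker at this level and receives the full 1/3.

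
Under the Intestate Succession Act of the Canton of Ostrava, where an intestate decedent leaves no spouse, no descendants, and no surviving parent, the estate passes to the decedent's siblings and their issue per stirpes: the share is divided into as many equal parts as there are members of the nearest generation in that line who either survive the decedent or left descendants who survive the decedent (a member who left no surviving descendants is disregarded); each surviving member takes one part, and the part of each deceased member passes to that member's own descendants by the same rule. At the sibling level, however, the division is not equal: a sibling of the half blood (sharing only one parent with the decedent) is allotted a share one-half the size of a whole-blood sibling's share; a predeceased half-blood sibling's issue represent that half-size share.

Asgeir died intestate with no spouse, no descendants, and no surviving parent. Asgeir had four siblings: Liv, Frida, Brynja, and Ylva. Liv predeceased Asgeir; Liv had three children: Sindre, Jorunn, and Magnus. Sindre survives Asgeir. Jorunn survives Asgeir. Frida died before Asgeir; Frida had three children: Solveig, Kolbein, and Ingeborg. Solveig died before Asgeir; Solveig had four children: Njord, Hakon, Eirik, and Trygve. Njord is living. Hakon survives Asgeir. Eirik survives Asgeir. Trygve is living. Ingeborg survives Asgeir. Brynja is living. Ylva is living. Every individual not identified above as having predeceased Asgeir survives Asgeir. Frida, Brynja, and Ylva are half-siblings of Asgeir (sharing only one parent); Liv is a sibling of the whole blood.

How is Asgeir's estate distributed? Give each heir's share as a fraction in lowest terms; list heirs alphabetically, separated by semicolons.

No spouse, descendants, or parent survives, so the estate passes to Asgeir's siblings per stirpes.
Half-blood siblings count for one-half the weight of whole-blood siblings at the initial division.
Dividing 1 in proportion to weights (total weight 5/2): Liv (weight 1) → 2/5; Frida (weight 1/2) → 1/5; Brynja (weight 1/2) → 1/5; Ylva (weight 1/2) → 1/5.
Liv predeceased; the 2/5 allotted to Liv's branch passes to Liv's issue by representation.
The 2/5 is divided into 3 equal shares of 2/15 among Sindre, Jorunn, Magnus.
Sindre is living and takes 2/15.
Jorunn is living and takes 2/15.
Magnus is living and takes 2/15.
Frida predeceased; the 1/5 allotted to Frida's branch passes to Frida's issue by representation.
The 1/5 is divided into 3 equal shares of 1/15 among Solveig, Kolbein, Ingeborg.
Solveig predeceased; the 1/15 allotted to Solveig's branch passes to Solveig's issue by representation.
The 1/15 is divided into 4 equal shares of 1/60 among Njord, Hakon, Eirik, Trygve.
Njord is living and takes 1/60.
Hakon is living and takes 1/60.
Eirik is living and takes 1/60.
Trygve is living and takes 1/60.
Kolbein is living and takes 1/15.
Ingeborg is living and takes 1/15.
Brynja is living and takes 1/5.
Ylva is living and takes 1/5.

Brynja 1/5; Eirik 1/60; Hakon 1/60; Ingeborg 1/15; Jorunn 2/15; Kolbein 1/15; Magnus 2/15; Njord 1/60; Sindre 2/15; Trygve 1/60; Ylva 1/5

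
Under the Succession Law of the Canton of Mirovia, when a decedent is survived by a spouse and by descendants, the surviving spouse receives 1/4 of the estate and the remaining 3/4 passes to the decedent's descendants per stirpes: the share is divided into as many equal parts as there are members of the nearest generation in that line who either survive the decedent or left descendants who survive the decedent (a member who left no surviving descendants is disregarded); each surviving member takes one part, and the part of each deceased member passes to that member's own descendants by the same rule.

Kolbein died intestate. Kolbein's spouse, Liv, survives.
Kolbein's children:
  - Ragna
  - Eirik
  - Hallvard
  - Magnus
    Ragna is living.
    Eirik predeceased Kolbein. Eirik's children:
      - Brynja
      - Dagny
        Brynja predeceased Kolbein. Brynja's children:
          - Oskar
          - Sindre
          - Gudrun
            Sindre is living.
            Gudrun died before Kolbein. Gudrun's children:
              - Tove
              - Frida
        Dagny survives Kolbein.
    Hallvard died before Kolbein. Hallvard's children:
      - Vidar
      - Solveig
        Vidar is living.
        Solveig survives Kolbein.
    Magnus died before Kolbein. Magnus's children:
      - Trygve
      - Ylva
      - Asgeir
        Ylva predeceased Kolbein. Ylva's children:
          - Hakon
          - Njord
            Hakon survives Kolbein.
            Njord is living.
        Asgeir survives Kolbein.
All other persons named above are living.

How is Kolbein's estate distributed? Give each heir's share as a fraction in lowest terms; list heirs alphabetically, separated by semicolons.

Liv, as surviving spouse, takes 1/4.
The remaining 3/4 passes to Kolbein's descendants per stirpes.
The 3/4 is divided into 4 equal shares of 3/16 among Ragna, Eirik, Hallvard, Magnus.
Ragna is living and takes 3/16.
Eirik predeceased; the 3/16 allotted to Eirik's branch passes to Eirik's issue by representation.
The 3/16 is divided into 2 equal shares of 3/32 among Brynja, Dagny.
Brynja predeceased; the 3/32 allotted to Brynja's branch passes to Brynja's issue by representation.
The 3/32 is divided into 3 equal shares of 1/32 among Oskar, Sindre, Gudrun.
Oskar is living and takes 1/32.
Sindre is living and takes 1/32.
Gudrun predeceased; the 1/32 allotted to Gudrun's branch passes to Gudrun's issue by representation.
The 1/32 is divided into 2 equal shares of 1/64 among Tove, Frida.
Tove is living and takes 1/64.
Frida is living and takes 1/64.
Dagny is living and takes 3/32.
Hallvard predeceased; the 3/16 allotted to Hallvard's branch passes to Hallvard's issue by representation.
The 3/16 is divided into 2 equal shares of 3/32 among Vidar, Solveig.
Vidar is living and takes 3/32.
Solveig is living and takes 3/32.
Magnus predeceased; the 3/16 allotted to Magnus's branch passes to Magnus's issue by representation.
The 3/16 is divided into 3 equal shares of 1/16 among Trygve, Ylva, Asgeir.
Trygve is living and takes 1/16.
Ylva predeceased; the 1/16 allotted to Ylva's branch passes to Ylva's issue by representation.
The 1/16 is divided into 2 equal shares of 1/32 among Hakon, Njord.
Hakon is living and takes 1/32.
Njord is living and takes 1/32.
Asgeir is living and takes 1/16.

Asgeir 1/16; Dagny 3/32; Frida 1/64; Hakon 1/32; Liv 1/4; Njord 1/32; Oskar 1/32; Ragna 3/16; Sindre 1/32; Solveig 3/32; Tove 1/64; Trygve 1/16; Vidar 3/32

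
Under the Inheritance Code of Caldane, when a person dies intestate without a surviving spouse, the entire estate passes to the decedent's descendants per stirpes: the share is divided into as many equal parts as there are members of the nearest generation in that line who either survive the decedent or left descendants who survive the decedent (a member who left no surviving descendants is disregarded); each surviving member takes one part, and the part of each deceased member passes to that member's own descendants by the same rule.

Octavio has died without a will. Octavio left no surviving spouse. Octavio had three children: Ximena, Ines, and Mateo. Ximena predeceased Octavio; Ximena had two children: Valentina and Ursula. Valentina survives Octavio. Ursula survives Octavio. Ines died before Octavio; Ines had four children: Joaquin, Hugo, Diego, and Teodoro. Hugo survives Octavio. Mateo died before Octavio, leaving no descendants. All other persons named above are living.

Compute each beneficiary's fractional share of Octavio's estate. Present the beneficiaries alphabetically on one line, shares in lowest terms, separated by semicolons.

Diego 1/8; Hugo 1/8; Joaquin 1/8; Teodoro 1/8; Ursula 1/4; Valentina 1/4

There is no surviving spouse, so the entire estate passes to Octavio's descendants per stirpes.
Mateo left no surviving issue, so that branch lapses and is disregarded.
The estate is divided into 2 equal shares of 1/2 among Ximena, Ines.
Ximena predeceased; the 1/2 allotted to Ximena's branch passes to Ximena's issue by representation.
The 1/2 is divided into 2 equal shares of 1/4 among Valentina, Ursula.
Valentina is living and takes 1/4.
Ursula is living and takes 1/4.
Ines predeceased; the 1/2 allotted to Ines's branch passes to Ines's issue by representation.
The 1/2 is divided into 4 equal shares of 1/8 among Joaquin, Hugo, Diego, Teodoro.
Joaquin is living and takes 1/8.
Hugo is living and takes 1/8.
Diego is living and takes 1/8.
Teodoro is living and takes 1/8.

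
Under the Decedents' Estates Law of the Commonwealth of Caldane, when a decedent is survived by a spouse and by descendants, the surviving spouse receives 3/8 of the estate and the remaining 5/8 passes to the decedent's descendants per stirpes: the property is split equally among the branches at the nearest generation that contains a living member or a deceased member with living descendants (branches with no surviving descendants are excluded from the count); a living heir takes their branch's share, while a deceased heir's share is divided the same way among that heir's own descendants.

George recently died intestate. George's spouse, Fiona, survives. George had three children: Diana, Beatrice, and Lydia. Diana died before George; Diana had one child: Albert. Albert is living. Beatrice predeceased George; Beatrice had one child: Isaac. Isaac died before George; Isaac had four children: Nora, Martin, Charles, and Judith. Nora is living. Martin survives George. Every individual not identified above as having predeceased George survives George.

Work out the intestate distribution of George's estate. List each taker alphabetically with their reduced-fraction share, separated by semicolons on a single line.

Fiona, as surviving spouse, takes 3/8.
The remaining 5/8 passes to George's descendants per stirpes.
The 5/8 is divided into 3 equal shares of 5/24 among Diana, Beatrice, Lydia.
Diana predeceased; the 5/24 allotted to Diana's branch passes to Diana's issue by representation.
Albert is the sole taker at this level and receives the full 5/24.
Beatrice predeceased; the 5/24 allotted to Beatrice's branch passes to Beatrice's issue by representation.
Isaac's line is the sole branch at this level, so the full 5/24 passes to Isaac's issue by representation.
The 5/24 is divided into 4 equal shares of 5/96 among Nora, Martin, Charles, Judith.
Nora is living and takes 5/96.
Martin is living and takes 5/96.
Charles is living and takes 5/96.
Judith is living and takes 5/96.
Lydia is living and takes 5/24.

Albert 5/24; Charles 5/96; Fiona 3/8; Judith 5/96; Lydia 5/24; Martin 5/96; Nora 5/96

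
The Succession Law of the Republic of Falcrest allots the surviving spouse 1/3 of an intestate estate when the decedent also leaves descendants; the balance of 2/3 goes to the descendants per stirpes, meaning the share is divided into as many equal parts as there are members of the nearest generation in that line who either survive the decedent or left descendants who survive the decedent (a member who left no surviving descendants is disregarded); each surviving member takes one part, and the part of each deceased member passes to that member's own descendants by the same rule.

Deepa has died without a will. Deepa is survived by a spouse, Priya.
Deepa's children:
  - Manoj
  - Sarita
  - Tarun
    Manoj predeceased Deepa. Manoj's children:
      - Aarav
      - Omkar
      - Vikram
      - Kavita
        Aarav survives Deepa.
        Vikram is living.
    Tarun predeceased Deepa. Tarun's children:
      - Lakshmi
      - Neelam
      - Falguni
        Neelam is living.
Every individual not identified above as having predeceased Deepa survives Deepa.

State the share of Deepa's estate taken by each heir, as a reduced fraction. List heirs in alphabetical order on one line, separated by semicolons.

Aarav 1/18; Falguni 2/27; Kavita 1/18; Lakshmi 2/27; Neelam 2/27; Omkar 1/18; Priya 1/3; Sarita 2/9; Vikram 1/18

Priya, as surviving spouse, takes 1/3.
The remaining 2/3 passes to Deepa's descendants per stirpes.
The 2/3 is divided into 3 equal shares of 2/9 among Manoj, Sarita, Tarun.
Manoj predeceased; the 2/9 allotted to Manoj's branch passes to Manoj's issue by representation.
The 2/9 is divided into 4 equal shares of 1/18 among Aarav, Omkar, Vikram, Kavita.
Aarav is living and takes 1/18.
Omkar is living and takes 1/18.
Vikram is living and takes 1/18.
Kavita is living and takes 1/18.
Sarita is living and takes 2/9.
Tarun predeceased; the 2/9 allotted to Tarun's branch passes to Tarun's issue by representation.
The 2/9 is divided into 3 equal shares of 2/27 among Lakshmi, Neelam, Falguni.
Lakshmi is living and takes 2/27.
Neelam is living and takes 2/27.
Falguni is living and takes 2/27.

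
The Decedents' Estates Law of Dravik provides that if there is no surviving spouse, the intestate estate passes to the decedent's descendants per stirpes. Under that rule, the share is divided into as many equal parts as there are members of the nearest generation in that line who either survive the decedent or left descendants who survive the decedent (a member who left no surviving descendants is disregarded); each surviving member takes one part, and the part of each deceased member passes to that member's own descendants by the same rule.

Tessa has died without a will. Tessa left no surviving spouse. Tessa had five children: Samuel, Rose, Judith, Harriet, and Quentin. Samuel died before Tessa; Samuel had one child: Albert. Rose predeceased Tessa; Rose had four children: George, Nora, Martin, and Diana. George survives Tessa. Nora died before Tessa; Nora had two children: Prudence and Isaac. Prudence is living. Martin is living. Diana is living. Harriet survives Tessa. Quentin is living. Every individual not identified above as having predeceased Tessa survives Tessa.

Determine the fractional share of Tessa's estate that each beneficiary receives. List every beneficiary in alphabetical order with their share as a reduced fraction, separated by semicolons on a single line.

Albert 1/5; Diana 1/20; George 1/20; Harriet 1/5; Isaac 1/40; Judith 1/5; Martin 1/20; Prudence 1/40; Quentin 1/5

There is no surviving spouse, so the entire estate passes to Tessa's descendants per stirpes.
The estate is divided into 5 equal shares of 1/5 among Samuel, Rose, Judith, Harriet, Quentin.
Samuel predeceased; the 1/5 allotted to Samuel's branch passes to Samuel's issue by representation.
Albert is the sole taker at this level and receives the full 1/5.
Rose predeceased; the 1/5 allotted to Rose's branch passes to Rose's issue by representation.
The 1/5 is divided into 4 equal shares of 1/20 among George, Nora, Martin, Diana.
George is living and takes 1/20.
Nora predeceased; the 1/20 allotted to Nora's branch passes to Nora's issue by representation.
The 1/20 is divided into 2 equal shares of 1/40 among Prudence, Isaac.
Prudence is living and takes 1/40.
Isaac is living and takes 1/40.
Martin is living and takes 1/20.
Diana is living and takes 1/20.
Judith is living and takes 1/5.
Harriet is living and takes 1/5.
Quentin is living and takes 1/5.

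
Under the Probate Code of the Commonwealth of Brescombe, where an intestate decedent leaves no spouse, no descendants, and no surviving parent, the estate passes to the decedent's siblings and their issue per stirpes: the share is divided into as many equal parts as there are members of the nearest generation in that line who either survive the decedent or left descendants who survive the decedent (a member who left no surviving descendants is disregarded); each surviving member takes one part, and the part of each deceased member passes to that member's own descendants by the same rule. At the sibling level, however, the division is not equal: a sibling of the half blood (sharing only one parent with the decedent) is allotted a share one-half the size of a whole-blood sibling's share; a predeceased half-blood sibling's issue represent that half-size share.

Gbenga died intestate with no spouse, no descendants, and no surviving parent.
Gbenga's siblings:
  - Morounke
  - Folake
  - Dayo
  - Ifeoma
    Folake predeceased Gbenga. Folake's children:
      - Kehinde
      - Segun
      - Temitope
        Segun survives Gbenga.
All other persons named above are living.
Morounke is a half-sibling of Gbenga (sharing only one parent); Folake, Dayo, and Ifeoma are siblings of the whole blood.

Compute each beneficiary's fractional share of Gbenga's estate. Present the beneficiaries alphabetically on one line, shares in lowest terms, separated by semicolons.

Dayo 2/7; Ifeoma 2/7; Kehinde 2/21; Morounke 1/7; Segun 2/21; Temitope 2/21

No spouse, descendants, or parent survives, so the estate passes to Gbenga's siblings per stirpes.
Half-blood siblings count for one-half the weight of whole-blood siblings at the initial division.
Dividing 1 in proportion to weights (total weight 7/2): Morounke (weight 1/2) → 1/7; Folake (weight 1) → 2/7; Dayo (weight 1) → 2/7; Ifeoma (weight 1) → 2/7.
Morounke is living and takes 1/7.
Folake predeceased; the 2/7 allotted to Folake's branch passes to Folake's issue by representation.
The 2/7 is divided into 3 equal shares of 2/21 among Kehinde, Segun, Temitope.
Kehinde is living and takes 2/21.
Segun is living and takes 2/21.
Temitope is living and takes 2/21.
Dayo is living and takes 2/7.
Ifeoma is living and takes 2/7.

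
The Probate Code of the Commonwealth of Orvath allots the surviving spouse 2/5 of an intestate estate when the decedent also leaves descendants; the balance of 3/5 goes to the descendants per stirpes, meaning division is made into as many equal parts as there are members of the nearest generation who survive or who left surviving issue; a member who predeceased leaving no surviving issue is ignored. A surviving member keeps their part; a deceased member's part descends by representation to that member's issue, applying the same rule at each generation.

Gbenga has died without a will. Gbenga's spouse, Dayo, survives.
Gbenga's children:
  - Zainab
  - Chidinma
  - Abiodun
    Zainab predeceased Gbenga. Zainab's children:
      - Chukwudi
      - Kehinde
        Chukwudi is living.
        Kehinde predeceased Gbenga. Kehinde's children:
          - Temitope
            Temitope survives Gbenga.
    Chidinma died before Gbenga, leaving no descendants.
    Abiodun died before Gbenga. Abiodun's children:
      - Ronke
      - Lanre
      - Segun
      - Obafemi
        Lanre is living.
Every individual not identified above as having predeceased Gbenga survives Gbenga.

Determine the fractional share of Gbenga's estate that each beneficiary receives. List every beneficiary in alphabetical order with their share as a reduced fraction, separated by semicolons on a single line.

Dayo, as surviving spouse, takes 2/5.
The remaining 3/5 passes to Gbenga's descendants per stirpes.
Chidinma left no surviving issue, so that branch lapses and is disregarded.
The 3/5 is divided into 2 equal shares of 3/10 among Zainab, Abiodun.
Zainab predeceased; the 3/10 allotted to Zainab's branch passes to Zainab's issue by representation.
The 3/10 is divided into 2 equal shares of 3/20 among Chukwudi, Kehinde.
Chukwudi is living and takes 3/20.
Kehinde predeceased; the 3/20 allotted to Kehinde's branch passes to Kehinde's issue by representation.
Temitope is the sole taker at this level and receives the full 3/20.
Abiodun predeceased; the 3/10 allotted to Abiodun's branch passes to Abiodun's issue by representation.
The 3/10 is divided into 4 equal shares of 3/40 among Ronke, Lanre, Segun, Obafemi.
Ronke is living and takes 3/40.
Lanre is living and takes 3/40.
Segun is living and takes 3/40.
Obafemi is living and takes 3/40.

Chukwudi 3/20; Dayo 2/5; Lanre 3/40; Obafemi 3/40; Ronke 3/40; Segun 3/40; Temitope 3/20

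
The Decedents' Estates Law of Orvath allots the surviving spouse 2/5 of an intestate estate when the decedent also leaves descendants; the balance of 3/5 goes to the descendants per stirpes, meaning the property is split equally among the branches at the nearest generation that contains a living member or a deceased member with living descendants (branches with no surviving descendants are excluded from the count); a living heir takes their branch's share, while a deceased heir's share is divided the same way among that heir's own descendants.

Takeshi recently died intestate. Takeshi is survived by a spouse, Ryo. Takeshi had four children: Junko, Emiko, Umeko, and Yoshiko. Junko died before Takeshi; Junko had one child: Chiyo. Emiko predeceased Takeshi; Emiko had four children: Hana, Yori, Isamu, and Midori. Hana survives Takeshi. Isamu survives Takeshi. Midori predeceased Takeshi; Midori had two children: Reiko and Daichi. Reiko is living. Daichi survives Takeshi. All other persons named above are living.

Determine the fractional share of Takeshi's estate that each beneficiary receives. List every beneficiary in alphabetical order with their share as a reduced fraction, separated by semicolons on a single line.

Chiyo 3/20; Daichi 3/160; Hana 3/80; Isamu 3/80; Reiko 3/160; Ryo 2/5; Umeko 3/20; Yori 3/80; Yoshiko 3/20

Ryo, as surviving spouse, takes 2/5.
The remaining 3/5 passes to Takeshi's descendants per stirpes.
The 3/5 is divided into 4 equal shares of 3/20 among Junko, Emiko, Umeko, Yoshiko.
Junko predeceased; the 3/20 allotted to Junko's branch passes to Junko's issue by representation.
Chiyo is the sole taker at this level and receives the full 3/20.
Emiko predeceased; the 3/20 allotted to Emiko's branch passes to Emiko's issue by representation.
The 3/20 is divided into 4 equal shares of 3/80 among Hana, Yori, Isamu, Midori.
Hana is living and takes 3/80.
Yori is living and takes 3/80.
Isamu is living and takes 3/80.
Midori predeceased; the 3/80 allotted to Midori's branch passes to Midori's issue by representation.
The 3/80 is divided into 2 equal shares of 3/160 among Reiko, Daichi.
Reiko is living and takes 3/160.
Daichi is living and takes 3/160.
Umeko is living and takes 3/20.
Yoshiko is living and takes 3/20.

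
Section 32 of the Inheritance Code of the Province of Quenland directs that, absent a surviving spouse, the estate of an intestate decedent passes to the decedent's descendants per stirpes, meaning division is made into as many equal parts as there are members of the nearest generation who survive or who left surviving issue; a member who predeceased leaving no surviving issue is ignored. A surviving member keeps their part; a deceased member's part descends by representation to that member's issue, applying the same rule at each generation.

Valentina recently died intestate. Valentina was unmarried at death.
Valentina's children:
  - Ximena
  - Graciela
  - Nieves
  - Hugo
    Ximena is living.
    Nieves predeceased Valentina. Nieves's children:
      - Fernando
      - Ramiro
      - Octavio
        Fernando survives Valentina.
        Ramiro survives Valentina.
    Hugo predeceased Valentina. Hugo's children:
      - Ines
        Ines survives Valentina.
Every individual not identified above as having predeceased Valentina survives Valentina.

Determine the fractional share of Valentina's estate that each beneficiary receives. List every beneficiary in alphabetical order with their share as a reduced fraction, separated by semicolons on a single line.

Fernando 1/12; Graciela 1/4; Ines 1/4; Octavio 1/12; Ramiro 1/12; Ximena 1/4

There is no surviving spouse, so the entire estate passes to Valentina's descendants per stirpes.
The estate is divided into 4 equal shares of 1/4 among Ximena, Graciela, Nieves, Hugo.
Ximena is living and takes 1/4.
Graciela is living and takes 1/4.
Nieves predeceased; the 1/4 allotted to Nieves's branch passes to Nieves's issue by representation.
The 1/4 is divided into 3 equal shares of 1/12 among Fernando, Ramiro, Octavio.
Fernando is living and takes 1/12.
Ramiro is living and takes 1/12.
Octavio is living and takes 1/12.
Hugo predeceased; the 1/4 allotted to Hugo's branch passes to Hugo's issue by representation.
Ines is the sole taker at this level and receives the full 1/4.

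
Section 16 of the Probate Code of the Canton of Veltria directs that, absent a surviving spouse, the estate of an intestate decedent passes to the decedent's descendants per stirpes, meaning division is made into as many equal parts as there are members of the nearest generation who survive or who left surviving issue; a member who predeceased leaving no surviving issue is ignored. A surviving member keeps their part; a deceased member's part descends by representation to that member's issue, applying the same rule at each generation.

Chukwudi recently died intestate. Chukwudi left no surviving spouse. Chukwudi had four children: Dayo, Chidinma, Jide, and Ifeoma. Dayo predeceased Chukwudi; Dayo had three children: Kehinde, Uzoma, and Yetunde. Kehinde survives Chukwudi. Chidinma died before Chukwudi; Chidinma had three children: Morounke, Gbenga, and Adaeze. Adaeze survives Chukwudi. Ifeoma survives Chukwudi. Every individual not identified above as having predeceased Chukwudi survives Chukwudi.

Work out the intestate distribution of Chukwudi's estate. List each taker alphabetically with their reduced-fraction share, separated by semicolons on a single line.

There is no surviving spouse, so the entire estate passes to Chukwudi's descendants per stirpes.
The estate is divided into 4 equal shares of 1/4 among Dayo, Chidinma, Jide, Ifeoma.
Dayo predeceased; the 1/4 allotted to Dayo's branch passes to Dayo's issue by representation.
The 1/4 is divided into 3 equal shares of 1/12 among Kehinde, Uzoma, Yetunde.
Kehinde is living and takes 1/12.
Uzoma is living and takes 1/12.
Yetunde is living and takes 1/12.
Chidinma predeceased; the 1/4 allotted to Chidinma's branch passes to Chidinma's issue by representation.
The 1/4 is divided into 3 equal shares of 1/12 among Morounke, Gbenga, Adaeze.
Morounke is living and takes 1/12.
Gbenga is living and takes 1/12.
Adaeze is living and takes 1/12.
Jide is living and takes 1/4.
Ifeoma is living and takes 1/4.

Adaeze 1/12; Gbenga 1/12; Ifeoma 1/4; Jide 1/4; Kehinde 1/12; Morounke 1/12; Uzoma 1/12; Yetunde 1/12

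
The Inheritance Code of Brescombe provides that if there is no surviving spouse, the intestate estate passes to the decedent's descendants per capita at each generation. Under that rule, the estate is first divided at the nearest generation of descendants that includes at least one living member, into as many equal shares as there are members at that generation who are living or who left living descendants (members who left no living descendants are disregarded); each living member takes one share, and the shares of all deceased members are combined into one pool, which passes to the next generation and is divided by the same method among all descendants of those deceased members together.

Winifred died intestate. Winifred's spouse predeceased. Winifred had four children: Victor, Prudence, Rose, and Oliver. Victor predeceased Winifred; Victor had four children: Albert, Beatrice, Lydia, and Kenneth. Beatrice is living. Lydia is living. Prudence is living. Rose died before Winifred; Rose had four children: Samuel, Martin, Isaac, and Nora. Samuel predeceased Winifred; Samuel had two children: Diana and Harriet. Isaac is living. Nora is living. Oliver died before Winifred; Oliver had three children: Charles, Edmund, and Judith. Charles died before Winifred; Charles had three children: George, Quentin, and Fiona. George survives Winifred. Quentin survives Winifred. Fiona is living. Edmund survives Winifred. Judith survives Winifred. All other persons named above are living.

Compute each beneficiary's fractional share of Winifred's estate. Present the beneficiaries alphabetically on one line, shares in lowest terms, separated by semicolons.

Albert 3/44; Beatrice 3/44; Diana 3/110; Edmund 3/44; Fiona 3/110; George 3/110; Harriet 3/110; Isaac 3/44; Judith 3/44; Kenneth 3/44; Lydia 3/44; Martin 3/44; Nora 3/44; Prudence 1/4; Quentin 3/110

There is no surviving spouse, so the entire estate passes to Winifred's descendants per capita at each generation.
At generation 1 (Victor, Prudence, Rose, Oliver) there are 4 shares of (1)/4 = 1/4 each.
Living: Prudence — each takes 1/4.
Deceased: Victor, Rose, and Oliver. Their combined 3/4 is pooled and carried to generation 2.
At generation 2 (Albert, Beatrice, Lydia, Kenneth, Samuel, Martin, Isaac, Nora, Charles, Edmund, Judith) there are 11 shares of (3/4)/11 = 3/44 each.
Living: Albert, Beatrice, Lydia, Kenneth, Martin, Isaac, Nora, Edmund, and Judith — each takes 3/44.
Deceased: Samuel and Charles. Their combined 3/22 is pooled and carried to generation 3.
At generation 3 (Diana, Harriet, George, Quentin, Fiona) there are 5 shares of (3/22)/5 = 3/110 each.
Living: Diana, Harriet, George, Quentin, and Fiona — each takes 3/110.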